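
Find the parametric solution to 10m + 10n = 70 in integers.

Step 1: Compute gcd(10, 10) = 10.
Since 10 divides 70, solutions exist.

Step 2: Find a particular solution using extended Euclidean algorithm.
We get m₀ = 0, n₀ = 7.
Check: 10*0 + 10*7 = 70 = 70 ✓

Step 3: Write the general solution.
m = 0 + (10/10)t = 0 + 1t
n = 7 - (10/10)t = 7 - 1t
for any integer t.

m = 0 + 1t, n = 7 - 1t for integer t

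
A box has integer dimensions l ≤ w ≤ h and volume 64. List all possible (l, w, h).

Iterate l from 1 to ⌊64^(1/3)⌋. For each l dividing 64, iterate w ≥ l with w dividing 64/l, and set h = 64/(l·w).
Triples found (7): (1×1×64), (1×2×32), (1×4×16), (1×8×8), (2×2×16), (2×4×8), (4×4×4)

(1×1×64), (1×2×32), (1×4×16), (1×8×8), (2×2×16), (2×4×8), (4×4×4)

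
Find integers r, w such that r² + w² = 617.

We need to find integers r, w > 0 such that r² + w² = 617.
Trying r = 16: w² = 617 - 16² = 617 - 256 = 361
w = 19
Check: 16² + 19² = 256 + 361 = 617 ✓

617 = 16² + 19²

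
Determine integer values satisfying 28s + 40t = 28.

Step 1: Check solvability.
gcd(28, 40) = 4
Since 4 divides 28, solutions exist.

Step 2: Apply extended Euclidean algorithm to find gcd.
We find integers such that 28*x0 + 40*y0 = 4

Step 3: Scale the particular solution.
Multiply by 28/4 = 7:
s = 21, t = -14

Step 4: Verify.
28*(21) + 40*(-14) = 28 = 28 ✓

s = 21, t = -14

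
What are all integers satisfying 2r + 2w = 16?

Step 1: Compute gcd(2, 2) = 2.
Since 2 divides 16, solutions exist.

Step 2: Find a particular solution using extended Euclidean algorithm.
We get r₀ = 0, w₀ = 8.
Check: 2*0 + 2*8 = 16 = 16 ✓

Step 3: Write the general solution.
r = 0 + (2/2)t = 0 + 1t
w = 8 - (2/2)t = 8 - 1t
for any integer t.

r = 0 + 1t, w = 8 - 1t for integer t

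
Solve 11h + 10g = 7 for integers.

Step 1: Check solvability.
gcd(11, 10) = 1
Since 1 divides 7, solutions exist.

Step 2: Apply extended Euclidean algorithm to find gcd.
We find integers such that 11*x0 + 10*y0 = 1

Step 3: Scale the particular solution.
Multiply by 7/1 = 7:
h = 7, g = -7

Step 4: Verify.
11*(7) + 10*(-7) = 7 = 7 ✓

h = 7, g = -7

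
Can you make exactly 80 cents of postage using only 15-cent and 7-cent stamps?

We need non-negative x, y with 15x + 7y = 80.
gcd(15, 7) = 1 divides 80, so integer solutions exist.
Search for a non-negative one: x = 3 gives 7y = 80 - 45 = 35, so y = 5.
Check: 15·3 + 7·5 = 80 ✓

Yes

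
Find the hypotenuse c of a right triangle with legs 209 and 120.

c² = a² + b² = 209² + 120² = 43681 + 14400 = 58081
c = sqrt(58081) = 241

241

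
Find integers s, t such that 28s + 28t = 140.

Step 1: Check solvability.
gcd(28, 28) = 28
Since 28 divides 140, solutions exist.

Step 2: Apply extended Euclidean algorithm to find gcd.
We find integers such that 28*x0 + 28*y0 = 28

Step 3: Scale the particular solution.
Multiply by 140/28 = 5:
s = 0, t = 5

Step 4: Verify.
28*(0) + 28*(5) = 140 = 140 ✓

s = 0, t = 5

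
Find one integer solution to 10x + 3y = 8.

Step 1: Check solvability.
gcd(10, 3) = 1
Since 1 divides 8, solutions exist.

Step 2: Apply extended Euclidean algorithm to find gcd.
We find integers such that 10*x0 + 3*y0 = 1

Step 3: Scale the particular solution.
Multiply by 8/1 = 8:
x = 8, y = -24

Step 4: Verify.
10*(8) + 3*(-24) = 8 = 8 ✓

x = 8, y = -24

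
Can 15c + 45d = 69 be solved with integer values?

Step 1: Compute gcd(15, 45).
gcd(15, 45) = 15

Step 2: Check divisibility.
Does 15 divide 69? 69 = 15 x 4 + 9, so no.

By the theorem on linear Diophantine equations, 15c + 45d = 69 has integer solutions if and only if gcd(15, 45) divides 69. Since 15 does not divide 69, no solutions exist.

No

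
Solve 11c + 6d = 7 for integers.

Step 1: Check solvability.
gcd(11, 6) = 1
Since 1 divides 7, solutions exist.

Step 2: Apply extended Euclidean algorithm to find gcd.
We find integers such that 11*x0 + 6*y0 = 1

Step 3: Scale the particular solution.
Multiply by 7/1 = 7:
c = -7, d = 14

Step 4: Verify.
11*(-7) + 6*(14) = 7 = 7 ✓

c = -7, d = 14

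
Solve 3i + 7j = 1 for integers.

Step 1: Check solvability.
gcd(3, 7) = 1
Since 1 divides 1, solutions exist.

Step 2: Apply extended Euclidean algorithm to find gcd.
We find integers such that 3*x0 + 7*y0 = 1

Step 3: Scale the particular solution.
Multiply by 1/1 = 1:
i = -2, j = 1

Step 4: Verify.
3*(-2) + 7*(1) = 1 = 1 ✓

i = -2, j = 1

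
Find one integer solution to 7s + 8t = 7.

Step 1: Check solvability.
gcd(7, 8) = 1
Since 1 divides 7, solutions exist.

Step 2: Apply extended Euclidean algorithm to find gcd.
We find integers such that 7*x0 + 8*y0 = 1

Step 3: Scale the particular solution.
Multiply by 7/1 = 7:
s = -7, t = 7

Step 4: Verify.
7*(-7) + 8*(7) = 7 = 7 ✓

s = -7, t = 7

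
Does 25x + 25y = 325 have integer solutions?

Step 1: Compute gcd(25, 25).
gcd(25, 25) = 25

Step 2: Check divisibility.
Does 25 divide 325? 325 = 25 x 13, so yes.

By the theorem on linear Diophantine equations, 25x + 25y = 325 has integer solutions if and only if gcd(25, 25) divides 325. Since 25 | 325, solutions exist.

Yes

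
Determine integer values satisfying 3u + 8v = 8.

Step 1: Check solvability.
gcd(3, 8) = 1
Since 1 divides 8, solutions exist.

Step 2: Apply extended Euclidean algorithm to find gcd.
We find integers such that 3*x0 + 8*y0 = 1

Step 3: Scale the particular solution.
Multiply by 8/1 = 8:
u = 24, v = -8

Step 4: Verify.
3*(24) + 8*(-8) = 8 = 8 ✓

u = 24, v = -8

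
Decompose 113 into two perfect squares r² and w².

We need to find integers r, w > 0 such that r² + w² = 113.
Trying r = 7: w² = 113 - 7² = 113 - 49 = 64
w = 8
Check: 7² + 8² = 49 + 64 = 113 ✓

113 = 7² + 8²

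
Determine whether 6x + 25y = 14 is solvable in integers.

Step 1: Compute gcd(6, 25).
gcd(6, 25) = 1

Step 2: Check divisibility.
Does 1 divide 14? 14 = 1 x 14, so yes.

By the theorem on linear Diophantine equations, 6x + 25y = 14 has integer solutions if and only if gcd(6, 25) divides 14. Since 1 | 14, solutions exist.

Yes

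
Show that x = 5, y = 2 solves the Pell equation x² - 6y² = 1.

Compute x² = 5² = 25
Compute 6y² = 6·2² = 6·4 = 24
x² - 6y² = 25 - 24 = 1
Since this equals 1, (5, 2) is a solution.

Yes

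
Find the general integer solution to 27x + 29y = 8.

Step 1: Compute gcd(27, 29) = 1.
Since 1 divides 8, solutions exist.

Step 2: Find a particular solution using extended Euclidean algorithm.
We get x₀ = 112, y₀ = -104.
Check: 27*112 + 29*-104 = 8 = 8 ✓

Step 3: Write the general solution.
x = 112 + (29/1)t = 112 + 29t
y = -104 - (27/1)t = -104 - 27t
for any integer t.

x = 112 + 29t, y = -104 - 27t for integer t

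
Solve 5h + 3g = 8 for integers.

Step 1: Check solvability.
gcd(5, 3) = 1
Since 1 divides 8, solutions exist.

Step 2: Apply extended Euclidean algorithm to find gcd.
We find integers such that 5*x0 + 3*y0 = 1

Step 3: Scale the particular solution.
Multiply by 8/1 = 8:
h = -8, g = 16

Step 4: Verify.
5*(-8) + 3*(16) = 8 = 8 ✓

h = -8, g = 16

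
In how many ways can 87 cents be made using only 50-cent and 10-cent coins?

We need non-negative integers (x, y) with 50x + 10y = 87.
For each x from 0 to 1, check if (87 - 50x) is a non-negative multiple of 10.
Solutions (x, y): none
Count: 0

0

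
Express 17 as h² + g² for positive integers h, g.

We need to find integers h, g > 0 such that h² + g² = 17.
Trying h = 1: g² = 17 - 1² = 17 - 1 = 16
g = 4
Check: 1² + 4² = 1 + 16 = 17 ✓

17 = 1² + 4²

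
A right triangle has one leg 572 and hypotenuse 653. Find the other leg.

a² = c² - b² = 426409 - 327184 = 99225
a = 315

315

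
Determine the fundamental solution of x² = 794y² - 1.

We need x² = 794y² - 1. Try successive y:
y = 1: x² = 794·1² - 1 = 793, not a perfect square
y = 2: x² = 794·2² - 1 = 3175, not a perfect square
y = 3: x² = 794·3² - 1 = 7145, not a perfect square
...
y = 1073: x² = 794·1073² - 1 = 914155225 = 30235² ✓
Check: 30235² - 794·1073² = 914155225 - 914155226 = -1 ✓

x = 30235, y = 1073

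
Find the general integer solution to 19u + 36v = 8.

Step 1: Compute gcd(19, 36) = 1.
Since 1 divides 8, solutions exist.

Step 2: Find a particular solution using extended Euclidean algorithm.
We get u₀ = -136, v₀ = 72.
Check: 19*-136 + 36*72 = 8 = 8 ✓

Step 3: Write the general solution.
u = -136 + (36/1)t = -136 + 36t
v = 72 - (19/1)t = 72 - 19t
for any integer t.

u = -136 + 36t, v = 72 - 19t for integer t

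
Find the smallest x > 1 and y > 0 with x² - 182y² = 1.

We seek the smallest positive integers (x, y) with x² - 182y² = 1, i.e., x² = 182y² + 1.
Try successive y values:
y = 1: x² = 182·1² + 1 = 183, not a perfect square
y = 2: x² = 182·2² + 1 = 729, x = 27 ✓

Verify: 27² - 182·2² = 729 - 728 = 1 ✓

x = 27, y = 2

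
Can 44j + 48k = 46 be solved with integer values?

Step 1: Compute gcd(44, 48).
gcd(44, 48) = 4

Step 2: Check divisibility.
Does 4 divide 46? 46 = 4 x 11 + 2, so no.

By the theorem on linear Diophantine equations, 44j + 48k = 46 has integer solutions if and only if gcd(44, 48) divides 46. Since 4 does not divide 46, no solutions exist.

No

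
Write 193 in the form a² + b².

We need to find integers a, b > 0 such that a² + b² = 193.
Trying a = 7: b² = 193 - 7² = 193 - 49 = 144
b = 12
Check: 7² + 12² = 49 + 144 = 193 ✓

193 = 7² + 12²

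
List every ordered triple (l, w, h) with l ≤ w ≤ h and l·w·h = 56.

Iterate l from 1 to ⌊56^(1/3)⌋. For each l dividing 56, iterate w ≥ l with w dividing 56/l, and set h = 56/(l·w).
Triples found (6): (1×1×56), (1×2×28), (1×4×14), (1×7×8), (2×2×14), (2×4×7)

(1×1×56), (1×2×28), (1×4×14), (1×7×8), (2×2×14), (2×4×7)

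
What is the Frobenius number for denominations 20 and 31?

For two coprime denominations a and b, the Frobenius number (largest value not representable as a non-negative combination) is ab - a - b.
Here gcd(20, 31) = 1, so they are coprime.
F(20, 31) = 20·31 - 20 - 31 = 620 - 51 = 569

569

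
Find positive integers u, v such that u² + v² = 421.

Search for u with 421 - u² a perfect square.
u = 14: 421 - 14² = 421 - 196 = 225 = 15² ✓
So u = 14, v = 15.

u = 14, v = 15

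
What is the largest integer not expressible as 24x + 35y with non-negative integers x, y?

For two coprime denominations a and b, the Frobenius number (largest value not representable as a non-negative combination) is ab - a - b.
Here gcd(24, 35) = 1, so they are coprime.
F(24, 35) = 24·35 - 24 - 35 = 840 - 59 = 781

781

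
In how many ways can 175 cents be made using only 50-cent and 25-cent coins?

We need non-negative integers (x, y) with 50x + 25y = 175.
For each x from 0 to 3, check if (175 - 50x) is a non-negative multiple of 25.
Solutions (x, y): (0,7), (1,5), (2,3), (3,1)
Count: 4

4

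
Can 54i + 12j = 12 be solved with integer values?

Step 1: Compute gcd(54, 12).
gcd(54, 12) = 6

Step 2: Check divisibility.
Does 6 divide 12? 12 = 6 x 2, so yes.

By the theorem on linear Diophantine equations, 54i + 12j = 12 has integer solutions if and only if gcd(54, 12) divides 12. Since 6 | 12, solutions exist.

Yes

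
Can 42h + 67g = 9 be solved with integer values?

Step 1: Compute gcd(42, 67).
gcd(42, 67) = 1

Step 2: Check divisibility.
Does 1 divide 9? 9 = 1 x 9, so yes.

By the theorem on linear Diophantine equations, 42h + 67g = 9 has integer solutions if and only if gcd(42, 67) divides 9. Since 1 | 9, solutions exist.

Yes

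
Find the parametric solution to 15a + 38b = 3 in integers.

Step 1: Compute gcd(15, 38) = 1.
Since 1 divides 3, solutions exist.

Step 2: Find a particular solution using extended Euclidean algorithm.
We get a₀ = -15, b₀ = 6.
Check: 15*-15 + 38*6 = 3 = 3 ✓

Step 3: Write the general solution.
a = -15 + (38/1)t = -15 + 38t
b = 6 - (15/1)t = 6 - 15t
for any integer t.

a = -15 + 38t, b = 6 - 15t for integer t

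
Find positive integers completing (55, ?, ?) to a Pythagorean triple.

We need the other leg and hypotenuse such that 55² + x² = c².
Take x = 48, c = 73: 55² + 48² = 3025 + 2304 = 5329 = 73² ✓
Triple: (55, 48, 73)

(55, 48, 73)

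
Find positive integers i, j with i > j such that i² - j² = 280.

Factor: i² - j² = (i+j)(i-j) = 280.
We need two factors of 280 with the same parity.
Use i+j = 140 and i-j = 2 (product 140·2 = 280).
Adding: 2i = 142, so i = 71.
Subtracting: 2j = 138, so j = 69.
Check: 71² - 69² = 5041 - 4761 = 280 ✓

i = 71, j = 69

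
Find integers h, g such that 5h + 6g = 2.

Step 1: Check solvability.
gcd(5, 6) = 1
Since 1 divides 2, solutions exist.

Step 2: Apply extended Euclidean algorithm to find gcd.
We find integers such that 5*x0 + 6*y0 = 1

Step 3: Scale the particular solution.
Multiply by 2/1 = 2:
h = -2, g = 2

Step 4: Verify.
5*(-2) + 6*(2) = 2 = 2 ✓

h = -2, g = 2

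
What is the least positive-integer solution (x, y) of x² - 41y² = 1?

We seek the smallest positive integers (x, y) with x² - 41y² = 1, i.e., x² = 41y² + 1.
Try successive y values:
y = 1: x² = 41·1² + 1 = 42, not a perfect square
y = 2: x² = 41·2² + 1 = 165, not a perfect square
y = 3: x² = 41·3² + 1 = 370, not a perfect square
... continuing the search (or via continued fractions) ...
y = 320: x² = 41·320² + 1 = 4198401, x = 2049 ✓

Verify: 2049² - 41·320² = 4198401 - 4198400 = 1 ✓

x = 2049, y = 320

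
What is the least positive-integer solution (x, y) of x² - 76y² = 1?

We seek the smallest positive integers (x, y) with x² - 76y² = 1, i.e., x² = 76y² + 1.
Try successive y values:
y = 1: x² = 76·1² + 1 = 77, not a perfect square
y = 2: x² = 76·2² + 1 = 305, not a perfect square
y = 3: x² = 76·3² + 1 = 685, not a perfect square
... continuing the search (or via continued fractions) ...
y = 6630: x² = 76·6630² + 1 = 3340724401, x = 57799 ✓

Verify: 57799² - 76·6630² = 3340724401 - 3340724400 = 1 ✓

x = 57799, y = 6630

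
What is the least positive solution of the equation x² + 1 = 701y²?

We need x² = 701y² - 1. Try successive y:
y = 1: x² = 701·1² - 1 = 700, not a perfect square
y = 2: x² = 701·2² - 1 = 2803, not a perfect square
y = 3: x² = 701·3² - 1 = 6308, not a perfect square
...
y = 445: x² = 701·445² - 1 = 138815524 = 11782² ✓
Check: 11782² - 701·445² = 138815524 - 138815525 = -1 ✓

x = 11782, y = 445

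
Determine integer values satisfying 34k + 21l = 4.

Step 1: Check solvability.
gcd(34, 21) = 1
Since 1 divides 4, solutions exist.

Step 2: Apply extended Euclidean algorithm to find gcd.
We find integers such that 34*x0 + 21*y0 = 1

Step 3: Scale the particular solution.
Multiply by 4/1 = 4:
k = -32, l = 52

Step 4: Verify.
34*(-32) + 21*(52) = 4 = 4 ✓

k = -32, l = 52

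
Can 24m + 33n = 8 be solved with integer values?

Step 1: Compute gcd(24, 33).
gcd(24, 33) = 3

Step 2: Check divisibility.
Does 3 divide 8? 8 = 3 x 2 + 2, so no.

By the theorem on linear Diophantine equations, 24m + 33n = 8 has integer solutions if and only if gcd(24, 33) divides 8. Since 3 does not divide 8, no solutions exist.

No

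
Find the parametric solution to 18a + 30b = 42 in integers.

Step 1: Compute gcd(18, 30) = 6.
Since 6 divides 42, solutions exist.

Step 2: Find a particular solution using extended Euclidean algorithm.
We get a₀ = 14, b₀ = -7.
Check: 18*14 + 30*-7 = 42 = 42 ✓

Step 3: Write the general solution.
a = 14 + (30/6)t = 14 + 5t
b = -7 - (18/6)t = -7 - 3t
for any integer t.

a = 14 + 5t, b = -7 - 3t for integer t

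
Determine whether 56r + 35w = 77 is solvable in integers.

Step 1: Compute gcd(56, 35).
gcd(56, 35) = 7

Step 2: Check divisibility.
Does 7 divide 77? 77 = 7 x 11, so yes.

By the theorem on linear Diophantine equations, 56r + 35w = 77 has integer solutions if and only if gcd(56, 35) divides 77. Since 7 | 77, solutions exist.

Yes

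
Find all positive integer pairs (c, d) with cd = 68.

The positive divisors of 68 are: 1, 2, 4, 17, 34, 68.
Each divisor d gives the pair (d, 68/d):
(1, 68), (2, 34), (4, 17), (17, 4), (34, 2), (68, 1)

(1, 68), (2, 34), (4, 17), (17, 4), (34, 2), (68, 1)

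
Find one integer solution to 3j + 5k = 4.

Step 1: Check solvability.
gcd(3, 5) = 1
Since 1 divides 4, solutions exist.

Step 2: Apply extended Euclidean algorithm to find gcd.
We find integers such that 3*x0 + 5*y0 = 1

Step 3: Scale the particular solution.
Multiply by 4/1 = 4:
j = 8, k = -4

Step 4: Verify.
3*(8) + 5*(-4) = 4 = 4 ✓

j = 8, k = -4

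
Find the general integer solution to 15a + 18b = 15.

Step 1: Compute gcd(15, 18) = 3.
Since 3 divides 15, solutions exist.

Step 2: Find a particular solution using extended Euclidean algorithm.
We get a₀ = -5, b₀ = 5.
Check: 15*-5 + 18*5 = 15 = 15 ✓

Step 3: Write the general solution.
a = -5 + (18/3)t = -5 + 6t
b = 5 - (15/3)t = 5 - 5t
for any integer t.

a = -5 + 6t, b = 5 - 5t for integer t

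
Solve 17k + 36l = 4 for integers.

Step 1: Check solvability.
gcd(17, 36) = 1
Since 1 divides 4, solutions exist.

Step 2: Apply extended Euclidean algorithm to find gcd.
We find integers such that 17*x0 + 36*y0 = 1

Step 3: Scale the particular solution.
Multiply by 4/1 = 4:
k = 68, l = -32

Step 4: Verify.
17*(68) + 36*(-32) = 4 = 4 ✓

k = 68, l = -32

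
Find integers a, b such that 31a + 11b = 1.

Step 1: Check solvability.
gcd(31, 11) = 1
Since 1 divides 1, solutions exist.

Step 2: Apply extended Euclidean algorithm to find gcd.
We find integers such that 31*x0 + 11*y0 = 1

Step 3: Scale the particular solution.
Multiply by 1/1 = 1:
a = 5, b = -14

Step 4: Verify.
31*(5) + 11*(-14) = 1 = 1 ✓

a = 5, b = -14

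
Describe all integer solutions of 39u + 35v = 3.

Step 1: Compute gcd(39, 35) = 1.
Since 1 divides 3, solutions exist.

Step 2: Find a particular solution using extended Euclidean algorithm.
We get u₀ = 27, v₀ = -30.
Check: 39*27 + 35*-30 = 3 = 3 ✓

Step 3: Write the general solution.
u = 27 + (35/1)t = 27 + 35t
v = -30 - (39/1)t = -30 - 39t
for any integer t.

u = 27 + 35t, v = -30 - 39t for integer t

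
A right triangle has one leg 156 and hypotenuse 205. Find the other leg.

a² = c² - b² = 42025 - 24336 = 17689
a = 133

133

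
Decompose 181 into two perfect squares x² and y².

We need to find integers x, y > 0 such that x² + y² = 181.
Trying x = 9: y² = 181 - 9² = 181 - 81 = 100
y = 10
Check: 9² + 10² = 81 + 100 = 181 ✓

181 = 9² + 10²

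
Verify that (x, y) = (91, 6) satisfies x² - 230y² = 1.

Compute x² = 91² = 8281
Compute 230y² = 230·6² = 230·36 = 8280
x² - 230y² = 8281 - 8280 = 1
Since this equals 1, (91, 6) is a solution.

Yes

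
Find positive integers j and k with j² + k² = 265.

We need to find integers j, k > 0 such that j² + k² = 265.
Trying j = 3: k² = 265 - 3² = 265 - 9 = 256
k = 16
Check: 3² + 16² = 9 + 256 = 265 ✓

265 = 3² + 16²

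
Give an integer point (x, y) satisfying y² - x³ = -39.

Try small integer x values and check whether x³ - 39 is a perfect square.
x = 10: x³ - 39 = 10³ - 39 = 1000 - 39 = 961
Is 961 a perfect square? 31² = 961 ✓
So (x, y) = (10, -31) is a solution.

x = 10, y = -31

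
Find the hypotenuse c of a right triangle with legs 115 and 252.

c² = a² + b² = 115² + 252² = 13225 + 63504 = 76729
c = 277

277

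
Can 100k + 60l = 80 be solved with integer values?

Step 1: Compute gcd(100, 60).
gcd(100, 60) = 20

Step 2: Check divisibility.
Does 20 divide 80? 80 = 20 x 4, so yes.

By the theorem on linear Diophantine equations, 100k + 60l = 80 has integer solutions if and only if gcd(100, 60) divides 80. Since 20 | 80, solutions exist.

Yes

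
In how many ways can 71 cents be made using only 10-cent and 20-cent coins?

We need non-negative integers (x, y) with 10x + 20y = 71.
For each x from 0 to 7, check if (71 - 10x) is a non-negative multiple of 20.
Solutions (x, y): none
Count: 0

0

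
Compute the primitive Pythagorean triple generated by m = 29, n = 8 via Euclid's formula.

a = m² - n² = 29² - 8² = 841 - 64 = 777
b = 2mn = 2·29·8 = 464
c = m² + n² = 841 + 64 = 905
Verify: 777² + 464² = 603729 + 215296 = 819025 = 905² ✓

(777, 464, 905)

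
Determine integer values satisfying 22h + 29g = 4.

Step 1: Check solvability.
gcd(22, 29) = 1
Since 1 divides 4, solutions exist.

Step 2: Apply extended Euclidean algorithm to find gcd.
We find integers such that 22*x0 + 29*y0 = 1

Step 3: Scale the particular solution.
Multiply by 4/1 = 4:
h = 16, g = -12

Step 4: Verify.
22*(16) + 29*(-12) = 4 = 4 ✓

h = 16, g = -12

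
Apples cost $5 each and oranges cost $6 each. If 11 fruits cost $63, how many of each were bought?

Let a = apples, o = oranges.
a + o = 11
5a + 6o = 63
Substitute o = 11 - a:
5a + 6(11 - a) = 63
(5 - 6)a = 63 - 66
-1a = -3
a = 3, o = 11 - 3 = 8

Apples: 3, Oranges: 8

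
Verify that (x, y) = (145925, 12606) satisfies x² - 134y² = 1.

Compute x² = 145925² = 21294105625
Compute 134y² = 134·12606² = 134·158911236 = 21294105624
x² - 134y² = 21294105625 - 21294105624 = 1
Since this equals 1, (145925, 12606) is a solution.

Yes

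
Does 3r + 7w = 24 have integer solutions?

Step 1: Compute gcd(3, 7).
gcd(3, 7) = 1

Step 2: Check divisibility.
Does 1 divide 24? 24 = 1 x 24, so yes.

By the theorem on linear Diophantine equations, 3r + 7w = 24 has integer solutions if and only if gcd(3, 7) divides 24. Since 1 | 24, solutions exist.

Yes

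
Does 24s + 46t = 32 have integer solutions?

Step 1: Compute gcd(24, 46).
gcd(24, 46) = 2

Step 2: Check divisibility.
Does 2 divide 32? 32 = 2 x 16, so yes.

By the theorem on linear Diophantine equations, 24s + 46t = 32 has integer solutions if and only if gcd(24, 46) divides 32. Since 2 | 32, solutions exist.

Yes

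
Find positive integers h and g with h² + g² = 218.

We need to find integers h, g > 0 such that h² + g² = 218.
Trying h = 7: g² = 218 - 7² = 218 - 49 = 169
g = 13
Check: 7² + 13² = 49 + 169 = 218 ✓

218 = 7² + 13²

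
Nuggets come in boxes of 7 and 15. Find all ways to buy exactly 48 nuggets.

We need non-negative integers (x, y) with 7x + 15y = 48.
For each x in 0..6, check if 48 - 7x is a non-negative multiple of 15.
No x yields an integer y ≥ 0.

No solution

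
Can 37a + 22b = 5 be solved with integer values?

Step 1: Compute gcd(37, 22).
gcd(37, 22) = 1

Step 2: Check divisibility.
Does 1 divide 5? 5 = 1 x 5, so yes.

By the theorem on linear Diophantine equations, 37a + 22b = 5 has integer solutions if and only if gcd(37, 22) divides 5. Since 1 | 5, solutions exist.

Yes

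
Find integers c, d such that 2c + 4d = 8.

Step 1: Check solvability.
gcd(2, 4) = 2
Since 2 divides 8, solutions exist.

Step 2: Apply extended Euclidean algorithm to find gcd.
We find integers such that 2*x0 + 4*y0 = 2

Step 3: Scale the particular solution.
Multiply by 8/2 = 4:
c = 4, d = 0

Step 4: Verify.
2*(4) + 4*(0) = 8 = 8 ✓

c = 4, d = 0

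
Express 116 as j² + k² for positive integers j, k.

We need to find integers j, k > 0 such that j² + k² = 116.
Trying j = 4: k² = 116 - 4² = 116 - 16 = 100
k = 10
Check: 4² + 10² = 16 + 100 = 116 ✓

116 = 4² + 10²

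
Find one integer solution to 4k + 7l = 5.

Step 1: Check solvability.
gcd(4, 7) = 1
Since 1 divides 5, solutions exist.

Step 2: Apply extended Euclidean algorithm to find gcd.
We find integers such that 4*x0 + 7*y0 = 1

Step 3: Scale the particular solution.
Multiply by 5/1 = 5:
k = 10, l = -5

Step 4: Verify.
4*(10) + 7*(-5) = 5 = 5 ✓

k = 10, l = -5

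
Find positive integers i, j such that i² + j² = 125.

Search for i with 125 - i² a perfect square.
i = 2: 125 - 2² = 125 - 4 = 121 = 11² ✓
So i = 2, j = 11.

i = 2, j = 11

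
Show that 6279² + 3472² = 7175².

Compute a² + b² = 6279² + 3472² = 39425841 + 12054784 = 51480625
Compute c² = 7175² = 51480625
Since 51480625 = 51480625, confirmed.

Yes, it is a Pythagorean triple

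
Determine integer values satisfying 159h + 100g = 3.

Step 1: Check solvability.
gcd(159, 100) = 1
Since 1 divides 3, solutions exist.

Step 2: Apply extended Euclidean algorithm to find gcd.
We find integers such that 159*x0 + 100*y0 = 1

Step 3: Scale the particular solution.
Multiply by 3/1 = 3:
h = 117, g = -186

Step 4: Verify.
159*(117) + 100*(-186) = 3 = 3 ✓

h = 117, g = -186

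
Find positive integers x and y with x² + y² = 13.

We need to find integers x, y > 0 such that x² + y² = 13.
Trying x = 2: y² = 13 - 2² = 13 - 4 = 9
y = 3
Check: 2² + 3² = 4 + 9 = 13 ✓

13 = 2² + 3²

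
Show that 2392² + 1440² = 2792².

Compute a² + b² = 2392² + 1440² = 5721664 + 2073600 = 7795264
Compute c² = 2792² = 7795264
Since 7795264 = 7795264, confirmed.

Yes, it is a Pythagorean triple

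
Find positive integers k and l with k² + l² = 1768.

We need to find integers k, l > 0 such that k² + l² = 1768.
Trying k = 2: l² = 1768 - 2² = 1768 - 4 = 1764
l = 42
Check: 2² + 42² = 4 + 1764 = 1768 ✓

1768 = 2² + 42²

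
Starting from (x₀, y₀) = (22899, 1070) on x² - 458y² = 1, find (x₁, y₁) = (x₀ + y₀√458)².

Solutions to x² - Dy² = 1 are generated by powers of (x₀ + y₀√D).
The next solution satisfies x₁ + y₁√458 = (x₀ + y₀√458)², giving:
x₁ = x₀² + 458y₀² = 22899² + 458·1070² = 524364201 + 524364200 = 1048728401
y₁ = 2x₀y₀ = 2·22899·1070 = 49003860

Verify: 1048728401² - 458·49003860² = 1099831259064016801 - 1099831259064016800 = 1 ✓

x = 1048728401, y = 49003860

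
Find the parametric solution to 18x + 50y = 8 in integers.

Step 1: Compute gcd(18, 50) = 2.
Since 2 divides 8, solutions exist.

Step 2: Find a particular solution using extended Euclidean algorithm.
We get x₀ = -44, y₀ = 16.
Check: 18*-44 + 50*16 = 8 = 8 ✓

Step 3: Write the general solution.
x = -44 + (50/2)t = -44 + 25t
y = 16 - (18/2)t = 16 - 9t
for any integer t.

x = -44 + 25t, y = 16 - 9t for integer t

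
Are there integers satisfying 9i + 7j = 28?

Step 1: Compute gcd(9, 7).
gcd(9, 7) = 1

Step 2: Check divisibility.
Does 1 divide 28? 28 = 1 x 28, so yes.

By the theorem on linear Diophantine equations, 9i + 7j = 28 has integer solutions if and only if gcd(9, 7) divides 28. Since 1 | 28, solutions exist.

Yes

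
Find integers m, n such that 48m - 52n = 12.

Step 1: Check solvability.
gcd(48, 52) = 4
Since 4 divides 12, solutions exist.

Step 2: Apply extended Euclidean algorithm to find gcd.
We find integers such that 48*x0 + 52*y0 = 4

Step 3: Scale the particular solution.
Multiply by 12/4 = 3:
m = -3, n = -3

Step 4: Verify.
48*(-3) - 52*(-3) = 12 = 12 ✓

m = -3, n = -3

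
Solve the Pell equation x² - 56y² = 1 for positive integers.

We seek the smallest positive integers (x, y) with x² - 56y² = 1, i.e., x² = 56y² + 1.
Try successive y values:
y = 1: x² = 56·1² + 1 = 57, not a perfect square
y = 2: x² = 56·2² + 1 = 225, x = 15 ✓

Verify: 15² - 56·2² = 225 - 224 = 1 ✓

x = 15, y = 2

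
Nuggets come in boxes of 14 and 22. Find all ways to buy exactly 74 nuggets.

We need non-negative integers (x, y) with 14x + 22y = 74.
For each x in 0..5, check if 74 - 14x is a non-negative multiple of 22.
No x yields an integer y ≥ 0.

No solution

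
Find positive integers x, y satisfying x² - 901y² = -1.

We need x² = 901y² - 1. Try successive y:
y = 1: x² = 901·1² - 1 = 900 = 30² ✓
Check: 30² - 901·1² = 900 - 901 = -1 ✓

x = 30, y = 1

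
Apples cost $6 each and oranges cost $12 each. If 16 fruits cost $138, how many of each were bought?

Let a = apples, o = oranges.
a + o = 16
6a + 12o = 138
Substitute o = 16 - a:
6a + 12(16 - a) = 138
(6 - 12)a = 138 - 192
-6a = -54
a = 9, o = 16 - 9 = 7

Apples: 9, Oranges: 7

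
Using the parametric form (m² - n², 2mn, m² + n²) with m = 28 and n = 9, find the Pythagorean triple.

a = m² - n² = 28² - 9² = 784 - 81 = 703
b = 2mn = 2·28·9 = 504
c = m² + n² = 784 + 81 = 865
Verify: 703² + 504² = 494209 + 254016 = 748225 = 865² ✓

(703, 504, 865)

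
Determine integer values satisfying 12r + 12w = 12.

Step 1: Check solvability.
gcd(12, 12) = 12
Since 12 divides 12, solutions exist.

Step 2: Apply extended Euclidean algorithm to find gcd.
We find integers such that 12*x0 + 12*y0 = 12

Step 3: Scale the particular solution.
Multiply by 12/12 = 1:
r = 0, w = 1

Step 4: Verify.
12*(0) + 12*(1) = 12 = 12 ✓

r = 0, w = 1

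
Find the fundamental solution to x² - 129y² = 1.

We seek the smallest positive integers (x, y) with x² - 129y² = 1, i.e., x² = 129y² + 1.
Try successive y values:
y = 1: x² = 129·1² + 1 = 130, not a perfect square
y = 2: x² = 129·2² + 1 = 517, not a perfect square
y = 3: x² = 129·3² + 1 = 1162, not a perfect square
... continuing the search (or via continued fractions) ...
y = 1484: x² = 129·1484² + 1 = 284091025, x = 16855 ✓

Verify: 16855² - 129·1484² = 284091025 - 284091024 = 1 ✓

x = 16855, y = 1484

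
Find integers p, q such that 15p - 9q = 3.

Step 1: Check solvability.
gcd(15, 9) = 3
Since 3 divides 3, solutions exist.

Step 2: Apply extended Euclidean algorithm to find gcd.
We find integers such that 15*x0 + 9*y0 = 3

Step 3: Scale the particular solution.
Multiply by 3/3 = 1:
p = -1, q = -2

Step 4: Verify.
15*(-1) - 9*(-2) = 3 = 3 ✓

p = -1, q = -2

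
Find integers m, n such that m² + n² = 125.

We need to find integers m, n > 0 such that m² + n² = 125.
Trying m = 2: n² = 125 - 2² = 125 - 4 = 121
n = 11
Check: 2² + 11² = 4 + 121 = 125 ✓

125 = 2² + 11²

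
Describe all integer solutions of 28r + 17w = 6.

Step 1: Compute gcd(28, 17) = 1.
Since 1 divides 6, solutions exist.

Step 2: Find a particular solution using extended Euclidean algorithm.
We get r₀ = -18, w₀ = 30.
Check: 28*-18 + 17*30 = 6 = 6 ✓

Step 3: Write the general solution.
r = -18 + (17/1)t = -18 + 17t
w = 30 - (28/1)t = 30 - 28t
for any integer t.

r = -18 + 17t, w = 30 - 28t for integer t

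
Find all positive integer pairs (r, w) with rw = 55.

The positive divisors of 55 are: 1, 5, 11, 55.
Each divisor d gives the pair (d, 55/d):
(1, 55), (5, 11), (11, 5), (55, 1)

(1, 55), (5, 11), (11, 5), (55, 1)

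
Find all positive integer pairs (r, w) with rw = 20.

The positive divisors of 20 are: 1, 2, 4, 5, 10, 20.
Each divisor d gives the pair (d, 20/d):
(1, 20), (2, 10), (4, 5), (5, 4), (10, 2), (20, 1)

(1, 20), (2, 10), (4, 5), (5, 4), (10, 2), (20, 1)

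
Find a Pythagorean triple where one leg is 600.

We need the other leg and hypotenuse such that 600² + x² = c².
Take x = 2464, c = 2536: 600² + 2464² = 360000 + 6071296 = 6431296 = 2536² ✓
Triple: (600, 2464, 2536)

(600, 2464, 2536)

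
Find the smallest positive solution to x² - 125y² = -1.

We need x² = 125y² - 1. Try successive y:
y = 1: x² = 125·1² - 1 = 124, not a perfect square
y = 2: x² = 125·2² - 1 = 499, not a perfect square
y = 3: x² = 125·3² - 1 = 1124, not a perfect square
...
y = 61: x² = 125·61² - 1 = 465124 = 682² ✓
Check: 682² - 125·61² = 465124 - 465125 = -1 ✓

x = 682, y = 61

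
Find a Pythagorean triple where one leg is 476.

We need the other leg and hypotenuse such that 476² + x² = c².
Take x = 93, c = 485: 476² + 93² = 226576 + 8649 = 235225 = 485² ✓
Triple: (93, 476, 485)

(93, 476, 485)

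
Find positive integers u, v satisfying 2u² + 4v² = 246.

Try small values of u and check whether (246 - 2u²)/4 is a perfect square.
u = 5: 2·5² = 50, so 4v² = 246 - 50 = 196, giving v² = 49, v = 7.
Check: 2·5² + 4·7² = 50 + 196 = 246 ✓

u = 5, v = 7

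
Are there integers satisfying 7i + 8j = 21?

Step 1: Compute gcd(7, 8).
gcd(7, 8) = 1

Step 2: Check divisibility.
Does 1 divide 21? 21 = 1 x 21, so yes.

By the theorem on linear Diophantine equations, 7i + 8j = 21 has integer solutions if and only if gcd(7, 8) divides 21. Since 1 | 21, solutions exist.

Yes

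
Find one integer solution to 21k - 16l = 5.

Step 1: Check solvability.
gcd(21, 16) = 1
Since 1 divides 5, solutions exist.

Step 2: Apply extended Euclidean algorithm to find gcd.
We find integers such that 21*x0 + 16*y0 = 1

Step 3: Scale the particular solution.
Multiply by 5/1 = 5:
k = -15, l = -20

Step 4: Verify.
21*(-15) - 16*(-20) = 5 = 5 ✓

k = -15, l = -20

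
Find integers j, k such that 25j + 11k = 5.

Step 1: Check solvability.
gcd(25, 11) = 1
Since 1 divides 5, solutions exist.

Step 2: Apply extended Euclidean algorithm to find gcd.
We find integers such that 25*x0 + 11*y0 = 1

Step 3: Scale the particular solution.
Multiply by 5/1 = 5:
j = 20, k = -45

Step 4: Verify.
25*(20) + 11*(-45) = 5 = 5 ✓

j = 20, k = -45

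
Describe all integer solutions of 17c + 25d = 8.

Step 1: Compute gcd(17, 25) = 1.
Since 1 divides 8, solutions exist.

Step 2: Find a particular solution using extended Euclidean algorithm.
We get c₀ = 24, d₀ = -16.
Check: 17*24 + 25*-16 = 8 = 8 ✓

Step 3: Write the general solution.
c = 24 + (25/1)t = 24 + 25t
d = -16 - (17/1)t = -16 - 17t
for any integer t.

c = 24 + 25t, d = -16 - 17t for integer t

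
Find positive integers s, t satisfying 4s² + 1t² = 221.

Try small values of s and check whether (221 - 4s²)/1 is a perfect square.
s = 7: 4·7² = 196, so 1t² = 221 - 196 = 25, giving t² = 25, t = 5.
Check: 4·7² + 1·5² = 196 + 25 = 221 ✓

s = 7, t = 5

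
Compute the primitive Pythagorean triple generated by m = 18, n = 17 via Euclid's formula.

a = m² - n² = 18² - 17² = 324 - 289 = 35
b = 2mn = 2·18·17 = 612
c = m² + n² = 324 + 289 = 613
Verify: 35² + 612² = 1225 + 374544 = 375769 = 613² ✓

(35, 612, 613)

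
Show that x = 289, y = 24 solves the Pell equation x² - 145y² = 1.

Compute x² = 289² = 83521
Compute 145y² = 145·24² = 145·576 = 83520
x² - 145y² = 83521 - 83520 = 1
Since this equals 1, (289, 24) is a solution.

Yes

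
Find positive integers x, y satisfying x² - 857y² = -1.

We need x² = 857y² - 1. Try successive y:
y = 1: x² = 857·1² - 1 = 856, not a perfect square
y = 2: x² = 857·2² - 1 = 3427, not a perfect square
y = 3: x² = 857·3² - 1 = 7712, not a perfect square
...
y = 277325: x² = 857·277325² - 1 = 65911146370624 = 8118568² ✓
Check: 8118568² - 857·277325² = 65911146370624 - 65911146370625 = -1 ✓

x = 8118568, y = 277325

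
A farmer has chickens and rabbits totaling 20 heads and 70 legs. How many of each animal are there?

Let c = chickens, r = rabbits.
Heads: c + r = 20
Legs: 2c + 4r = 70
From the first equation, c = 20 - r. Substitute:
2(20 - r) + 4r = 70
40 + 2r = 70
r = (70 - 40)/2 = 15
c = 20 - 15 = 5

Chickens: 5, Rabbits: 15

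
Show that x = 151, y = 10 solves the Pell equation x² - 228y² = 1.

Compute x² = 151² = 22801
Compute 228y² = 228·10² = 228·100 = 22800
x² - 228y² = 22801 - 22800 = 1
Since this equals 1, (151, 10) is a solution.

Yes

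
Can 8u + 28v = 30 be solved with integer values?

Step 1: Compute gcd(8, 28).
gcd(8, 28) = 4

Step 2: Check divisibility.
Does 4 divide 30? 30 = 4 x 7 + 2, so no.

By the theorem on linear Diophantine equations, 8u + 28v = 30 has integer solutions if and only if gcd(8, 28) divides 30. Since 4 does not divide 30, no solutions exist.

No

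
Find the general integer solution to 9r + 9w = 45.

Step 1: Compute gcd(9, 9) = 9.
Since 9 divides 45, solutions exist.

Step 2: Find a particular solution using extended Euclidean algorithm.
We get r₀ = 0, w₀ = 5.
Check: 9*0 + 9*5 = 45 = 45 ✓

Step 3: Write the general solution.
r = 0 + (9/9)t = 0 + 1t
w = 5 - (9/9)t = 5 - 1t
for any integer t.

r = 0 + 1t, w = 5 - 1t for integer t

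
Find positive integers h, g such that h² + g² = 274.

Search for h with 274 - h² a perfect square.
h = 7: 274 - 7² = 274 - 49 = 225 = 15² ✓
So h = 7, g = 15.

h = 7, g = 15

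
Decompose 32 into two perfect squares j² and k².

We need to find integers j, k > 0 such that j² + k² = 32.
Trying j = 4: k² = 32 - 4² = 32 - 16 = 16
k = 4
Check: 4² + 4² = 16 + 16 = 32 ✓

32 = 4² + 4²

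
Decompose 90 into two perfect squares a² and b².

We need to find integers a, b > 0 such that a² + b² = 90.
Trying a = 3: b² = 90 - 3² = 90 - 9 = 81
b = 9
Check: 3² + 9² = 9 + 81 = 90 ✓

90 = 3² + 9²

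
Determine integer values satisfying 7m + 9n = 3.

Step 1: Check solvability.
gcd(7, 9) = 1
Since 1 divides 3, solutions exist.

Step 2: Apply extended Euclidean algorithm to find gcd.
We find integers such that 7*x0 + 9*y0 = 1

Step 3: Scale the particular solution.
Multiply by 3/1 = 3:
m = 12, n = -9

Step 4: Verify.
7*(12) + 9*(-9) = 3 = 3 ✓

m = 12, n = -9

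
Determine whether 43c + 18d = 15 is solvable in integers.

Step 1: Compute gcd(43, 18).
gcd(43, 18) = 1

Step 2: Check divisibility.
Does 1 divide 15? 15 = 1 x 15, so yes.

By the theorem on linear Diophantine equations, 43c + 18d = 15 has integer solutions if and only if gcd(43, 18) divides 15. Since 1 | 15, solutions exist.

Yes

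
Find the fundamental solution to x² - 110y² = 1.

We seek the smallest positive integers (x, y) with x² - 110y² = 1, i.e., x² = 110y² + 1.
Try successive y values:
y = 1: x² = 110·1² + 1 = 111, not a perfect square
y = 2: x² = 110·2² + 1 = 441, x = 21 ✓

Verify: 21² - 110·2² = 441 - 440 = 1 ✓

x = 21, y = 2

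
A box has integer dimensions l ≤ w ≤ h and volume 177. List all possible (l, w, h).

Iterate l from 1 to ⌊177^(1/3)⌋. For each l dividing 177, iterate w ≥ l with w dividing 177/l, and set h = 177/(l·w).
Triples found (2): (1×1×177), (1×3×59)

(1×1×177), (1×3×59)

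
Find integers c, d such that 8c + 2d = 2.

Step 1: Check solvability.
gcd(8, 2) = 2
Since 2 divides 2, solutions exist.

Step 2: Apply extended Euclidean algorithm to find gcd.
We find integers such that 8*x0 + 2*y0 = 2

Step 3: Scale the particular solution.
Multiply by 2/2 = 1:
c = 0, d = 1

Step 4: Verify.
8*(0) + 2*(1) = 2 = 2 ✓

c = 0, d = 1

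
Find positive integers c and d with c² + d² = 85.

We need to find integers c, d > 0 such that c² + d² = 85.
Trying c = 2: d² = 85 - 2² = 85 - 4 = 81
d = 9
Check: 2² + 9² = 4 + 81 = 85 ✓

85 = 2² + 9²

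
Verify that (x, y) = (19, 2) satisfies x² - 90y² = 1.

Compute x² = 19² = 361
Compute 90y² = 90·2² = 90·4 = 360
x² - 90y² = 361 - 360 = 1
Since this equals 1, (19, 2) is a solution.

Yes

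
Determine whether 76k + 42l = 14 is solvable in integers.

Step 1: Compute gcd(76, 42).
gcd(76, 42) = 2

Step 2: Check divisibility.
Does 2 divide 14? 14 = 2 x 7, so yes.

By the theorem on linear Diophantine equations, 76k + 42l = 14 has integer solutions if and only if gcd(76, 42) divides 14. Since 2 | 14, solutions exist.

Yes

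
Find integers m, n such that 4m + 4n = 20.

Step 1: Check solvability.
gcd(4, 4) = 4
Since 4 divides 20, solutions exist.

Step 2: Apply extended Euclidean algorithm to find gcd.
We find integers such that 4*x0 + 4*y0 = 4

Step 3: Scale the particular solution.
Multiply by 20/4 = 5:
m = 0, n = 5

Step 4: Verify.
4*(0) + 4*(5) = 20 = 20 ✓

m = 0, n = 5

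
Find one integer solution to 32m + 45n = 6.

Step 1: Check solvability.
gcd(32, 45) = 1
Since 1 divides 6, solutions exist.

Step 2: Apply extended Euclidean algorithm to find gcd.
We find integers such that 32*x0 + 45*y0 = 1

Step 3: Scale the particular solution.
Multiply by 6/1 = 6:
m = -42, n = 30

Step 4: Verify.
32*(-42) + 45*(30) = 6 = 6 ✓

m = -42, n = 30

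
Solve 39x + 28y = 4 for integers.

Step 1: Check solvability.
gcd(39, 28) = 1
Since 1 divides 4, solutions exist.

Step 2: Apply extended Euclidean algorithm to find gcd.
We find integers such that 39*x0 + 28*y0 = 1

Step 3: Scale the particular solution.
Multiply by 4/1 = 4:
x = -20, y = 28

Step 4: Verify.
39*(-20) + 28*(28) = 4 = 4 ✓

x = -20, y = 28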